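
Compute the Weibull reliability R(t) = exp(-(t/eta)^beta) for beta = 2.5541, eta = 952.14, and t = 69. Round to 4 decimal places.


beta = 2.5541, eta = 952.14, t = 69
t/eta = 69 / 952.14 = 0.0725
(t/eta)^beta = 0.0725^2.5541 = 0.0012
R(t) = exp(-0.0012)
R(t) = 0.9988

0.9988


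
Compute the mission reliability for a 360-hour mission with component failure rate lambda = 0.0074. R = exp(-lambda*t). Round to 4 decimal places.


lambda = 0.0074
mission_time = 360
lambda * t = 0.0074 * 360 = 2.664
R = exp(-2.664)
R = 0.0697

0.0697


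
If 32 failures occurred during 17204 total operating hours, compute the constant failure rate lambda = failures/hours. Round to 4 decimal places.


failures = 32
total_hours = 17204
lambda = 32 / 17204
lambda = 0.0019

0.0019


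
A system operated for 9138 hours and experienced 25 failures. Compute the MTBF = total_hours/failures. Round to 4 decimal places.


total_hours = 9138
failures = 25
MTBF = 9138 / 25
MTBF = 365.52

365.52


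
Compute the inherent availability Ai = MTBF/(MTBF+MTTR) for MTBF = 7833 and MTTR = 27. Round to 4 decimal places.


MTBF = 7833
MTTR = 27
MTBF + MTTR = 7860
Ai = 7833 / 7860
Ai = 0.9966

0.9966


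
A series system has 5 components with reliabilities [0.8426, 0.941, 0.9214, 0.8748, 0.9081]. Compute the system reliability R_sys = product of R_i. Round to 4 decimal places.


Components: [0.8426, 0.941, 0.9214, 0.8748, 0.9081]
After component 1 (R=0.8426): product = 0.8426
After component 2 (R=0.941): product = 0.7929
After component 3 (R=0.9214): product = 0.7306
After component 4 (R=0.8748): product = 0.6391
After component 5 (R=0.9081): product = 0.5804
R_sys = 0.5804

0.5804


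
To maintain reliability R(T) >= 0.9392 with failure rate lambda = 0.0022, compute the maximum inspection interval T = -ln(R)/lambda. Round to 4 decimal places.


R_target = 0.9392
lambda = 0.0022
-ln(0.9392) = 0.0627
T = 0.0627 / 0.0022
T = 28.5122

28.5122


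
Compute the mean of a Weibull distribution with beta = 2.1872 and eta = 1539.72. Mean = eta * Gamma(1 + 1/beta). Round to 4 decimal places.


beta = 2.1872, eta = 1539.72
1/beta = 0.4572
1 + 1/beta = 1.4572
Gamma(1.4572) = 0.8856
Mean = 1539.72 * 0.8856
Mean = 1363.5939

1363.5939


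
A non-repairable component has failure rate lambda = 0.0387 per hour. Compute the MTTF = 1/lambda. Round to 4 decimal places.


lambda = 0.0387
MTTF = 1 / 0.0387
MTTF = 25.8398

25.8398


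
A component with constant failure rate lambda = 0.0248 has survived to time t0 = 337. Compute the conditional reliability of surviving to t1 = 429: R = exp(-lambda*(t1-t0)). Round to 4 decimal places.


lambda = 0.0248
t0 = 337, t1 = 429
t1 - t0 = 92
lambda * (t1-t0) = 0.0248 * 92 = 2.2816
R = exp(-2.2816)
R = 0.1021

0.1021


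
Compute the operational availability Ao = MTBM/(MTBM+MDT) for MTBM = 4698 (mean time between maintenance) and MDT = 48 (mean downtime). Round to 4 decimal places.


MTBM = 4698
MDT = 48
MTBM + MDT = 4746
Ao = 4698 / 4746
Ao = 0.9899

0.9899


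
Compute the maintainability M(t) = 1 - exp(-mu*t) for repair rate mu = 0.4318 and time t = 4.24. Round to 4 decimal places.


mu = 0.4318, t = 4.24
mu * t = 0.4318 * 4.24 = 1.8308
exp(-1.8308) = 0.1603
M(t) = 1 - 0.1603
M(t) = 0.8397

0.8397


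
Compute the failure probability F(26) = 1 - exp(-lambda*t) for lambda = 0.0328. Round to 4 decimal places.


lambda = 0.0328, t = 26
lambda * t = 0.8528
exp(-0.8528) = 0.4262
F(t) = 1 - 0.4262
F(t) = 0.5738

0.5738


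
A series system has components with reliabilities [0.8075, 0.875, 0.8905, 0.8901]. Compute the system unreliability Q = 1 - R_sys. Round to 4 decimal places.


Components: [0.8075, 0.875, 0.8905, 0.8901]
After component 1: product = 0.8075
After component 2: product = 0.7066
After component 3: product = 0.6292
After component 4: product = 0.56
R_sys = 0.56
Q = 1 - 0.56 = 0.44

0.44


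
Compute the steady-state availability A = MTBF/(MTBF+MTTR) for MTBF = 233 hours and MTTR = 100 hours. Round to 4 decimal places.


MTBF = 233
MTTR = 100
MTBF + MTTR = 333
A = 233 / 333
A = 0.6997

0.6997


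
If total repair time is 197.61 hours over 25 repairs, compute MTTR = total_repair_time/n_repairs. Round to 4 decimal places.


total_repair_time = 197.61
n_repairs = 25
MTTR = 197.61 / 25
MTTR = 7.9044

7.9044


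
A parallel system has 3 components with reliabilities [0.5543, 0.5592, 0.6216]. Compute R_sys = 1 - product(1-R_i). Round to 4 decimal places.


Components: [0.5543, 0.5592, 0.6216]
(1 - 0.5543) = 0.4457, running product = 0.4457
(1 - 0.5592) = 0.4408, running product = 0.1965
(1 - 0.6216) = 0.3784, running product = 0.0743
Product of (1-R_i) = 0.0743
R_sys = 1 - 0.0743 = 0.9257

0.9257


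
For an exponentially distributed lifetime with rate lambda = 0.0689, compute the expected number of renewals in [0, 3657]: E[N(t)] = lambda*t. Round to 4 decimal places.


lambda = 0.0689
t = 3657
E[N(t)] = lambda * t
E[N(t)] = 0.0689 * 3657
E[N(t)] = 251.9673

251.9673


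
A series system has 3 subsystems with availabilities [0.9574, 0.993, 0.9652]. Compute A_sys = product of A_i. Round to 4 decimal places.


Subsystems: [0.9574, 0.993, 0.9652]
After subsystem 1 (A=0.9574): product = 0.9574
After subsystem 2 (A=0.993): product = 0.9507
After subsystem 3 (A=0.9652): product = 0.9176
A_sys = 0.9176

0.9176


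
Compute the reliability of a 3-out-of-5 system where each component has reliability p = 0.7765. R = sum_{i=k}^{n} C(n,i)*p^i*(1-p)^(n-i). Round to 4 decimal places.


k = 3, n = 5, p = 0.7765
i=3: C(5,3)=10 * 0.7765^3 * 0.2235^2 = 0.2339
i=4: C(5,4)=5 * 0.7765^4 * 0.2235^1 = 0.4063
i=5: C(5,5)=1 * 0.7765^5 * 0.2235^0 = 0.2823
R = sum of terms = 0.9224

0.9224


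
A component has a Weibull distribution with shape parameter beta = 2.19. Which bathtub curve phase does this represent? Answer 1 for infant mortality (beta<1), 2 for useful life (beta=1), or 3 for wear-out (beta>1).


beta = 2.19
Compare beta to 1:
beta < 1 => infant mortality (phase 1)
beta = 1 => useful life (phase 2)
beta > 1 => wear-out (phase 3)
Since beta = 2.19, this is wear-out (increasing failure rate)
Phase = 3

3


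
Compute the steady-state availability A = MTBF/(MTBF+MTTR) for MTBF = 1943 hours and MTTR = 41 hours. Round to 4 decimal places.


MTBF = 1943
MTTR = 41
MTBF + MTTR = 1984
A = 1943 / 1984
A = 0.9793

0.9793


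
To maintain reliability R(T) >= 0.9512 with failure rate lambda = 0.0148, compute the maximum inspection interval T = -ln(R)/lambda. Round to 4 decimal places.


R_target = 0.9512
lambda = 0.0148
-ln(0.9512) = 0.05
T = 0.05 / 0.0148
T = 3.3805

3.3805


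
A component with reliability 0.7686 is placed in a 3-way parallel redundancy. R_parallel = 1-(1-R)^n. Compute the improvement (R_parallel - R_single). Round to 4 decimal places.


R_single = 0.7686, n = 3
1 - R_single = 0.2314
(1 - R_single)^n = 0.2314^3 = 0.0124
R_parallel = 1 - 0.0124 = 0.9876
Improvement = 0.9876 - 0.7686
Improvement = 0.219

0.219


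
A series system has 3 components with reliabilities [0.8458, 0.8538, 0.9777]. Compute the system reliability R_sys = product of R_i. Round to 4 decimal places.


Components: [0.8458, 0.8538, 0.9777]
After component 1 (R=0.8458): product = 0.8458
After component 2 (R=0.8538): product = 0.7221
After component 3 (R=0.9777): product = 0.706
R_sys = 0.706

0.706


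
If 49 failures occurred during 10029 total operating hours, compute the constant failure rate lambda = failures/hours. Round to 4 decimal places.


failures = 49
total_hours = 10029
lambda = 49 / 10029
lambda = 0.0049

0.0049


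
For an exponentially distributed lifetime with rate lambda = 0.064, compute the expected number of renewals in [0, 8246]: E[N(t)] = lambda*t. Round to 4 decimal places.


lambda = 0.064
t = 8246
E[N(t)] = lambda * t
E[N(t)] = 0.064 * 8246
E[N(t)] = 527.744

527.744


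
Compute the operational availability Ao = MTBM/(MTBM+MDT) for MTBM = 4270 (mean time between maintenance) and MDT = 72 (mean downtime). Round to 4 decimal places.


MTBM = 4270
MDT = 72
MTBM + MDT = 4342
Ao = 4270 / 4342
Ao = 0.9834

0.9834


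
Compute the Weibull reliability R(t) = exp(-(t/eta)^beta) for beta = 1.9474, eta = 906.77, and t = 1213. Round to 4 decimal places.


beta = 1.9474, eta = 906.77, t = 1213
t/eta = 1213 / 906.77 = 1.3377
(t/eta)^beta = 1.3377^1.9474 = 1.7623
R(t) = exp(-1.7623)
R(t) = 0.1716

0.1716


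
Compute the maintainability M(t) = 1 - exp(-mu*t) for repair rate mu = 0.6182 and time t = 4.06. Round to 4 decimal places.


mu = 0.6182, t = 4.06
mu * t = 0.6182 * 4.06 = 2.5099
exp(-2.5099) = 0.0813
M(t) = 1 - 0.0813
M(t) = 0.9187

0.9187


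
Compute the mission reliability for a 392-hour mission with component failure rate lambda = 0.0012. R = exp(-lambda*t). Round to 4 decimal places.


lambda = 0.0012
mission_time = 392
lambda * t = 0.0012 * 392 = 0.4704
R = exp(-0.4704)
R = 0.6248

0.6248


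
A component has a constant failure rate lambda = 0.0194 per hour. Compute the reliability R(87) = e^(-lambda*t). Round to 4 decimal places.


lambda = 0.0194
t = 87
lambda * t = 1.6878
R(t) = e^(-1.6878)
R(t) = 0.1849

0.1849


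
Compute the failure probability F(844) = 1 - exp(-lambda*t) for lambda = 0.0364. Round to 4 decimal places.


lambda = 0.0364, t = 844
lambda * t = 30.7216
exp(-30.7216) = 0.0
F(t) = 1 - 0.0
F(t) = 1.0

1.0


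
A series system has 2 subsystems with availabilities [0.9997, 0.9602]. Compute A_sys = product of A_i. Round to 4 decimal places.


Subsystems: [0.9997, 0.9602]
After subsystem 1 (A=0.9997): product = 0.9997
After subsystem 2 (A=0.9602): product = 0.9599
A_sys = 0.9599

0.9599


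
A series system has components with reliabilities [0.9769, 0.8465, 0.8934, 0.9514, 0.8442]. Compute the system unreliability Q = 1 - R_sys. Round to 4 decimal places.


Components: [0.9769, 0.8465, 0.8934, 0.9514, 0.8442]
After component 1: product = 0.9769
After component 2: product = 0.8269
After component 3: product = 0.7388
After component 4: product = 0.7029
After component 5: product = 0.5934
R_sys = 0.5934
Q = 1 - 0.5934 = 0.4066

0.4066


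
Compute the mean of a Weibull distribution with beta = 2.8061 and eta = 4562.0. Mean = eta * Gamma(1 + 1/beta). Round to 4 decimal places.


beta = 2.8061, eta = 4562.0
1/beta = 0.3564
1 + 1/beta = 1.3564
Gamma(1.3564) = 0.8905
Mean = 4562.0 * 0.8905
Mean = 4062.5737

4062.5737


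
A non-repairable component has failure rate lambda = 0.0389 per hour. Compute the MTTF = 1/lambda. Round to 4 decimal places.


lambda = 0.0389
MTTF = 1 / 0.0389
MTTF = 25.7069

25.7069


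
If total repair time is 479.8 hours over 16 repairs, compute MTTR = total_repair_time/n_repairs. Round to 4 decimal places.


total_repair_time = 479.8
n_repairs = 16
MTTR = 479.8 / 16
MTTR = 29.9875

29.9875


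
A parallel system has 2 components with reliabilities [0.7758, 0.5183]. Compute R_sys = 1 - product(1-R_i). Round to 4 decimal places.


Components: [0.7758, 0.5183]
(1 - 0.7758) = 0.2242, running product = 0.2242
(1 - 0.5183) = 0.4817, running product = 0.108
Product of (1-R_i) = 0.108
R_sys = 1 - 0.108 = 0.892

0.892


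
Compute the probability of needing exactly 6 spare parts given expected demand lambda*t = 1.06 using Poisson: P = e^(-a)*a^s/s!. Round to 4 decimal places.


a = 1.06, s = 6
e^(-a) = e^(-1.06) = 0.3465
a^s = 1.06^6 = 1.4185
s! = 720
P = 0.3465 * 1.4185 / 720
P = 0.0007

0.0007


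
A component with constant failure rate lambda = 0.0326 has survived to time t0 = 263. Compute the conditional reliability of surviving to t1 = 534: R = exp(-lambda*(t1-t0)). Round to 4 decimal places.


lambda = 0.0326
t0 = 263, t1 = 534
t1 - t0 = 271
lambda * (t1-t0) = 0.0326 * 271 = 8.8346
R = exp(-8.8346)
R = 0.0001

0.0001


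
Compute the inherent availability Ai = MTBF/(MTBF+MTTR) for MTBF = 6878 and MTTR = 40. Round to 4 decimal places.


MTBF = 6878
MTTR = 40
MTBF + MTTR = 6918
Ai = 6878 / 6918
Ai = 0.9942

0.9942


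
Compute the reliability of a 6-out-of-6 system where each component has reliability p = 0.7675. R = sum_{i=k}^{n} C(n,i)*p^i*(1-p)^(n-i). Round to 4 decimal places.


k = 6, n = 6, p = 0.7675
i=6: C(6,6)=1 * 0.7675^6 * 0.2325^0 = 0.2044
R = sum of terms = 0.2044

0.2044


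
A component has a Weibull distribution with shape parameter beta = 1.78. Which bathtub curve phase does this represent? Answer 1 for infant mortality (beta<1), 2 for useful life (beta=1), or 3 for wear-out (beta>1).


beta = 1.78
Compare beta to 1:
beta < 1 => infant mortality (phase 1)
beta = 1 => useful life (phase 2)
beta > 1 => wear-out (phase 3)
Since beta = 1.78, this is wear-out (increasing failure rate)
Phase = 3

3


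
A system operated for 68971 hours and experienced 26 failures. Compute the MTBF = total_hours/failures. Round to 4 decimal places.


total_hours = 68971
failures = 26
MTBF = 68971 / 26
MTBF = 2652.7308

2652.7308


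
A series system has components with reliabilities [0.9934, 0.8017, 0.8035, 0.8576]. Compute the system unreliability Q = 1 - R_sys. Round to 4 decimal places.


Components: [0.9934, 0.8017, 0.8035, 0.8576]
After component 1: product = 0.9934
After component 2: product = 0.7964
After component 3: product = 0.6399
After component 4: product = 0.5488
R_sys = 0.5488
Q = 1 - 0.5488 = 0.4512

0.4512


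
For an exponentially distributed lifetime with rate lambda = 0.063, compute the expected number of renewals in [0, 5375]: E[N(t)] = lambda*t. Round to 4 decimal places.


lambda = 0.063
t = 5375
E[N(t)] = lambda * t
E[N(t)] = 0.063 * 5375
E[N(t)] = 338.625

338.625


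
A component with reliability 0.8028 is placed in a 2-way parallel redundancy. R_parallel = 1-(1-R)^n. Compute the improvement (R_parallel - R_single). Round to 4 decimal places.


R_single = 0.8028, n = 2
1 - R_single = 0.1972
(1 - R_single)^n = 0.1972^2 = 0.0389
R_parallel = 1 - 0.0389 = 0.9611
Improvement = 0.9611 - 0.8028
Improvement = 0.1583

0.1583


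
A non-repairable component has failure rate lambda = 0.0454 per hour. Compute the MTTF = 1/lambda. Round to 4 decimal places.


lambda = 0.0454
MTTF = 1 / 0.0454
MTTF = 22.0264

22.0264


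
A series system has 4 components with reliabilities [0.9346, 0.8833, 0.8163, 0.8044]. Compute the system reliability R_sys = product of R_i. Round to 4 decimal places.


Components: [0.9346, 0.8833, 0.8163, 0.8044]
After component 1 (R=0.9346): product = 0.9346
After component 2 (R=0.8833): product = 0.8255
After component 3 (R=0.8163): product = 0.6739
After component 4 (R=0.8044): product = 0.5421
R_sys = 0.5421

0.5421


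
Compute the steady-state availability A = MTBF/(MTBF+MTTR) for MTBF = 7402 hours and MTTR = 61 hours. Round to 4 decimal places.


MTBF = 7402
MTTR = 61
MTBF + MTTR = 7463
A = 7402 / 7463
A = 0.9918

0.9918


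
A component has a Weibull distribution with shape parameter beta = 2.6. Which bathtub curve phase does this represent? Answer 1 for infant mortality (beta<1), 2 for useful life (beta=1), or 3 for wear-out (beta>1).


beta = 2.6
Compare beta to 1:
beta < 1 => infant mortality (phase 1)
beta = 1 => useful life (phase 2)
beta > 1 => wear-out (phase 3)
Since beta = 2.6, this is wear-out (increasing failure rate)
Phase = 3

3


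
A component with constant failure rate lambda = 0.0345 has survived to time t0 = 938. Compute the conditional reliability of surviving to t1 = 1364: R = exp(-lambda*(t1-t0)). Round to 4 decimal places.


lambda = 0.0345
t0 = 938, t1 = 1364
t1 - t0 = 426
lambda * (t1-t0) = 0.0345 * 426 = 14.697
R = exp(-14.697)
R = 0.0

0.0


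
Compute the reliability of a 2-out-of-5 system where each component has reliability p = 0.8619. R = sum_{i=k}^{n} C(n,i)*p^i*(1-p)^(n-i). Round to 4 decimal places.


k = 2, n = 5, p = 0.8619
i=2: C(5,2)=10 * 0.8619^2 * 0.1381^3 = 0.0196
i=3: C(5,3)=10 * 0.8619^3 * 0.1381^2 = 0.1221
i=4: C(5,4)=5 * 0.8619^4 * 0.1381^1 = 0.3811
i=5: C(5,5)=1 * 0.8619^5 * 0.1381^0 = 0.4756
R = sum of terms = 0.9984

0.9984


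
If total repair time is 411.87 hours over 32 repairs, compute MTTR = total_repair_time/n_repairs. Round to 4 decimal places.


total_repair_time = 411.87
n_repairs = 32
MTTR = 411.87 / 32
MTTR = 12.8709

12.8709


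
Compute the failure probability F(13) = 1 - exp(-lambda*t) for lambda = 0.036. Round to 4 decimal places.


lambda = 0.036, t = 13
lambda * t = 0.468
exp(-0.468) = 0.6263
F(t) = 1 - 0.6263
F(t) = 0.3737

0.3737


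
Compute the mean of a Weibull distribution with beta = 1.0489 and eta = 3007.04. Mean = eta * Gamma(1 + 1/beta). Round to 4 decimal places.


beta = 1.0489, eta = 3007.04
1/beta = 0.9534
1 + 1/beta = 1.9534
Gamma(1.9534) = 0.9812
Mean = 3007.04 * 0.9812
Mean = 2950.4381

2950.4381


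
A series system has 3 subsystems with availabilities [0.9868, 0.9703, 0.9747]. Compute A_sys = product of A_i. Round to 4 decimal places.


Subsystems: [0.9868, 0.9703, 0.9747]
After subsystem 1 (A=0.9868): product = 0.9868
After subsystem 2 (A=0.9703): product = 0.9575
After subsystem 3 (A=0.9747): product = 0.9333
A_sys = 0.9333

0.9333


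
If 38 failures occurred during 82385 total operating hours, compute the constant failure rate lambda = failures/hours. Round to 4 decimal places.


failures = 38
total_hours = 82385
lambda = 38 / 82385
lambda = 0.0005

0.0005


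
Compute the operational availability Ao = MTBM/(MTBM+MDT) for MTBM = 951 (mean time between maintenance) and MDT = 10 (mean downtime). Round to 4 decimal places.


MTBM = 951
MDT = 10
MTBM + MDT = 961
Ao = 951 / 961
Ao = 0.9896

0.9896


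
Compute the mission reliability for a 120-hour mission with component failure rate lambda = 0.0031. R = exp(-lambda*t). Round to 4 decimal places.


lambda = 0.0031
mission_time = 120
lambda * t = 0.0031 * 120 = 0.372
R = exp(-0.372)
R = 0.6894

0.6894


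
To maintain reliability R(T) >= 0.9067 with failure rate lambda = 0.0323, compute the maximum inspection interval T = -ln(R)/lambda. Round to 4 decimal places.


R_target = 0.9067
lambda = 0.0323
-ln(0.9067) = 0.0979
T = 0.0979 / 0.0323
T = 3.0323

3.0323


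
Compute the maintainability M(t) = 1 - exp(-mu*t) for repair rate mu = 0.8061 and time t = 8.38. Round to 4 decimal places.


mu = 0.8061, t = 8.38
mu * t = 0.8061 * 8.38 = 6.7551
exp(-6.7551) = 0.0012
M(t) = 1 - 0.0012
M(t) = 0.9988

0.9988


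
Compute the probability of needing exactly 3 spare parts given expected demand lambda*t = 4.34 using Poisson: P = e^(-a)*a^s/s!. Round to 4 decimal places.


a = 4.34, s = 3
e^(-a) = e^(-4.34) = 0.013
a^s = 4.34^3 = 81.7465
s! = 6
P = 0.013 * 81.7465 / 6
P = 0.1776

0.1776


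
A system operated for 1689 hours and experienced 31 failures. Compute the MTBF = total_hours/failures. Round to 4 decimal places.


total_hours = 1689
failures = 31
MTBF = 1689 / 31
MTBF = 54.4839

54.4839


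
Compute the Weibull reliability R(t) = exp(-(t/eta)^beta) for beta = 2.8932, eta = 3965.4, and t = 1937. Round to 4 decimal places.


beta = 2.8932, eta = 3965.4, t = 1937
t/eta = 1937 / 3965.4 = 0.4885
(t/eta)^beta = 0.4885^2.8932 = 0.1258
R(t) = exp(-0.1258)
R(t) = 0.8818

0.8818


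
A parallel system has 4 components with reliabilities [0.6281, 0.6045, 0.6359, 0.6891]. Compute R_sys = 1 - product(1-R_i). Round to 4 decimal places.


Components: [0.6281, 0.6045, 0.6359, 0.6891]
(1 - 0.6281) = 0.3719, running product = 0.3719
(1 - 0.6045) = 0.3955, running product = 0.1471
(1 - 0.6359) = 0.3641, running product = 0.0536
(1 - 0.6891) = 0.3109, running product = 0.0166
Product of (1-R_i) = 0.0166
R_sys = 1 - 0.0166 = 0.9834

0.9834


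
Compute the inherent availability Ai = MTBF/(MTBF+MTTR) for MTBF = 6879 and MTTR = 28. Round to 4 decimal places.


MTBF = 6879
MTTR = 28
MTBF + MTTR = 6907
Ai = 6879 / 6907
Ai = 0.9959

0.9959


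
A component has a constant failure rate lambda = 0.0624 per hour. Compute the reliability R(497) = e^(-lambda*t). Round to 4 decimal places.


lambda = 0.0624
t = 497
lambda * t = 31.0128
R(t) = e^(-31.0128)
R(t) = 0.0

0.0


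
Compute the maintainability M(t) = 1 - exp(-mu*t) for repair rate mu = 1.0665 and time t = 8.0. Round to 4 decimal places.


mu = 1.0665, t = 8.0
mu * t = 1.0665 * 8.0 = 8.532
exp(-8.532) = 0.0002
M(t) = 1 - 0.0002
M(t) = 0.9998

0.9998


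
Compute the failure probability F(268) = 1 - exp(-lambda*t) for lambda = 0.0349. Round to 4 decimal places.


lambda = 0.0349, t = 268
lambda * t = 9.3532
exp(-9.3532) = 0.0001
F(t) = 1 - 0.0001
F(t) = 0.9999

0.9999


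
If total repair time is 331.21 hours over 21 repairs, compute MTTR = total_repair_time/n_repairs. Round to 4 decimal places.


total_repair_time = 331.21
n_repairs = 21
MTTR = 331.21 / 21
MTTR = 15.7719

15.7719


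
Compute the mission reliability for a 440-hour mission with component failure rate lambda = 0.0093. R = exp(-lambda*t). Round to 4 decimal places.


lambda = 0.0093
mission_time = 440
lambda * t = 0.0093 * 440 = 4.092
R = exp(-4.092)
R = 0.0167

0.0167


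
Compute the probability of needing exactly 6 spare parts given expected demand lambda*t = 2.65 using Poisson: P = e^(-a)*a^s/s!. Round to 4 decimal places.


a = 2.65, s = 6
e^(-a) = e^(-2.65) = 0.0707
a^s = 2.65^6 = 346.3181
s! = 720
P = 0.0707 * 346.3181 / 720
P = 0.034

0.034


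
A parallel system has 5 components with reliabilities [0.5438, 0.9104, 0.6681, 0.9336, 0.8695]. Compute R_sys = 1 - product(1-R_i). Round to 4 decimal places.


Components: [0.5438, 0.9104, 0.6681, 0.9336, 0.8695]
(1 - 0.5438) = 0.4562, running product = 0.4562
(1 - 0.9104) = 0.0896, running product = 0.0409
(1 - 0.6681) = 0.3319, running product = 0.0136
(1 - 0.9336) = 0.0664, running product = 0.0009
(1 - 0.8695) = 0.1305, running product = 0.0001
Product of (1-R_i) = 0.0001
R_sys = 1 - 0.0001 = 0.9999

0.9999


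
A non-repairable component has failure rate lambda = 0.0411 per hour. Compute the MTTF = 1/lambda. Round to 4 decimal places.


lambda = 0.0411
MTTF = 1 / 0.0411
MTTF = 24.3309

24.3309


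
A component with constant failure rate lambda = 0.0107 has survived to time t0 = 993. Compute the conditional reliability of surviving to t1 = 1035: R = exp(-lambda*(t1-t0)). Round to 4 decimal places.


lambda = 0.0107
t0 = 993, t1 = 1035
t1 - t0 = 42
lambda * (t1-t0) = 0.0107 * 42 = 0.4494
R = exp(-0.4494)
R = 0.638

0.638


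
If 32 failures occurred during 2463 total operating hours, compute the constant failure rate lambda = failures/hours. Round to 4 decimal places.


failures = 32
total_hours = 2463
lambda = 32 / 2463
lambda = 0.013

0.013


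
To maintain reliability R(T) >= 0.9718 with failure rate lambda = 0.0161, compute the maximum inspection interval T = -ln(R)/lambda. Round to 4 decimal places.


R_target = 0.9718
lambda = 0.0161
-ln(0.9718) = 0.0286
T = 0.0286 / 0.0161
T = 1.7767

1.7767


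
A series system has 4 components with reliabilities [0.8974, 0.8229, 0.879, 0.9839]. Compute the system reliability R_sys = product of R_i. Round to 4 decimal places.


Components: [0.8974, 0.8229, 0.879, 0.9839]
After component 1 (R=0.8974): product = 0.8974
After component 2 (R=0.8229): product = 0.7385
After component 3 (R=0.879): product = 0.6491
After component 4 (R=0.9839): product = 0.6387
R_sys = 0.6387

0.6387


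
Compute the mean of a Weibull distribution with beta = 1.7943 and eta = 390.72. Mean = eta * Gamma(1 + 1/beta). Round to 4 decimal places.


beta = 1.7943, eta = 390.72
1/beta = 0.5573
1 + 1/beta = 1.5573
Gamma(1.5573) = 0.8894
Mean = 390.72 * 0.8894
Mean = 347.5161

347.5161


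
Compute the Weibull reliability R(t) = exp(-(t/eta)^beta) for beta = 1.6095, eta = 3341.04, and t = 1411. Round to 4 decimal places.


beta = 1.6095, eta = 3341.04, t = 1411
t/eta = 1411 / 3341.04 = 0.4223
(t/eta)^beta = 0.4223^1.6095 = 0.2497
R(t) = exp(-0.2497)
R(t) = 0.779

0.779


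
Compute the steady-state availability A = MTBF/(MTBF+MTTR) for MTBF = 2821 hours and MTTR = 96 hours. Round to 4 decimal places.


MTBF = 2821
MTTR = 96
MTBF + MTTR = 2917
A = 2821 / 2917
A = 0.9671

0.9671


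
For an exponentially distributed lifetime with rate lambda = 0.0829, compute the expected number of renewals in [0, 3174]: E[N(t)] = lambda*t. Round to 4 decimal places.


lambda = 0.0829
t = 3174
E[N(t)] = lambda * t
E[N(t)] = 0.0829 * 3174
E[N(t)] = 263.1246

263.1246


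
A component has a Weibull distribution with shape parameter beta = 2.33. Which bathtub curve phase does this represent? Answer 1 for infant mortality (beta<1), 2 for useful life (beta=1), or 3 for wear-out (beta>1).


beta = 2.33
Compare beta to 1:
beta < 1 => infant mortality (phase 1)
beta = 1 => useful life (phase 2)
beta > 1 => wear-out (phase 3)
Since beta = 2.33, this is wear-out (increasing failure rate)
Phase = 3

3


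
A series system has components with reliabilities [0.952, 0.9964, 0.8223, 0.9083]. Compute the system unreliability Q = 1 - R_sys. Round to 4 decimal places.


Components: [0.952, 0.9964, 0.8223, 0.9083]
After component 1: product = 0.952
After component 2: product = 0.9486
After component 3: product = 0.78
After component 4: product = 0.7085
R_sys = 0.7085
Q = 1 - 0.7085 = 0.2915

0.2915


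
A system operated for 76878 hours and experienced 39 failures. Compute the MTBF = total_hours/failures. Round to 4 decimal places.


total_hours = 76878
failures = 39
MTBF = 76878 / 39
MTBF = 1971.2308

1971.2308


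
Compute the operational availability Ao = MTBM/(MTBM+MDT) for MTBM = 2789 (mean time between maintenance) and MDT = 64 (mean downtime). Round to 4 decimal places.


MTBM = 2789
MDT = 64
MTBM + MDT = 2853
Ao = 2789 / 2853
Ao = 0.9776

0.9776


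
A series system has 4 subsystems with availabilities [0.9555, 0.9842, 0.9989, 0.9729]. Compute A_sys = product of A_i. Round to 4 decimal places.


Subsystems: [0.9555, 0.9842, 0.9989, 0.9729]
After subsystem 1 (A=0.9555): product = 0.9555
After subsystem 2 (A=0.9842): product = 0.9404
After subsystem 3 (A=0.9989): product = 0.9394
After subsystem 4 (A=0.9729): product = 0.9139
A_sys = 0.9139

0.9139


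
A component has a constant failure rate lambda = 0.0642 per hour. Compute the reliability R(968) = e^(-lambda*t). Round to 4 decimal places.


lambda = 0.0642
t = 968
lambda * t = 62.1456
R(t) = e^(-62.1456)
R(t) = 0.0

0.0


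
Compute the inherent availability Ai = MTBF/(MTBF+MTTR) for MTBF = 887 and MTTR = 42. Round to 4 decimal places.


MTBF = 887
MTTR = 42
MTBF + MTTR = 929
Ai = 887 / 929
Ai = 0.9548

0.9548


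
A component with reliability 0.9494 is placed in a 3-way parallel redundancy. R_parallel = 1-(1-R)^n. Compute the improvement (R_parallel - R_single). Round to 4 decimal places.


R_single = 0.9494, n = 3
1 - R_single = 0.0506
(1 - R_single)^n = 0.0506^3 = 0.0001
R_parallel = 1 - 0.0001 = 0.9999
Improvement = 0.9999 - 0.9494
Improvement = 0.0505

0.0505


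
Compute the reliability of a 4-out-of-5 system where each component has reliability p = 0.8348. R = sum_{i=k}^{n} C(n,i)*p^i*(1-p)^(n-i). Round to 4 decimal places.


k = 4, n = 5, p = 0.8348
i=4: C(5,4)=5 * 0.8348^4 * 0.1652^1 = 0.4012
i=5: C(5,5)=1 * 0.8348^5 * 0.1652^0 = 0.4054
R = sum of terms = 0.8066

0.8066


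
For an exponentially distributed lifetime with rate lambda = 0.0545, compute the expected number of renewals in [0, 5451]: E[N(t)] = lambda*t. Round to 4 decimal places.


lambda = 0.0545
t = 5451
E[N(t)] = lambda * t
E[N(t)] = 0.0545 * 5451
E[N(t)] = 297.0795

297.0795


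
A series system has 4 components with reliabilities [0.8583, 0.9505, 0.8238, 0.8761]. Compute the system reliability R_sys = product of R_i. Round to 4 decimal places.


Components: [0.8583, 0.9505, 0.8238, 0.8761]
After component 1 (R=0.8583): product = 0.8583
After component 2 (R=0.9505): product = 0.8158
After component 3 (R=0.8238): product = 0.6721
After component 4 (R=0.8761): product = 0.5888
R_sys = 0.5888

0.5888


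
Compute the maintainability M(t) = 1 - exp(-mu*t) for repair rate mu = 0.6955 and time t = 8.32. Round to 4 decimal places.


mu = 0.6955, t = 8.32
mu * t = 0.6955 * 8.32 = 5.7866
exp(-5.7866) = 0.0031
M(t) = 1 - 0.0031
M(t) = 0.9969

0.9969


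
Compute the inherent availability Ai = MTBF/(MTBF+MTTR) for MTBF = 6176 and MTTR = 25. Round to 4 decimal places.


MTBF = 6176
MTTR = 25
MTBF + MTTR = 6201
Ai = 6176 / 6201
Ai = 0.996

0.996


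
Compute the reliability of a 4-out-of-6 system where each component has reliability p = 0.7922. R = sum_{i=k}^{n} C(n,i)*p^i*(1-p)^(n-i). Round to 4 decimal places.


k = 4, n = 6, p = 0.7922
i=4: C(6,4)=15 * 0.7922^4 * 0.2078^2 = 0.2551
i=5: C(6,5)=6 * 0.7922^5 * 0.2078^1 = 0.389
i=6: C(6,6)=1 * 0.7922^6 * 0.2078^0 = 0.2472
R = sum of terms = 0.8913

0.8913


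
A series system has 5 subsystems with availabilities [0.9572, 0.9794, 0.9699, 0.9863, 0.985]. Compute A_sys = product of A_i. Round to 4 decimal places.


Subsystems: [0.9572, 0.9794, 0.9699, 0.9863, 0.985]
After subsystem 1 (A=0.9572): product = 0.9572
After subsystem 2 (A=0.9794): product = 0.9375
After subsystem 3 (A=0.9699): product = 0.9093
After subsystem 4 (A=0.9863): product = 0.8968
After subsystem 5 (A=0.985): product = 0.8834
A_sys = 0.8834

0.8834


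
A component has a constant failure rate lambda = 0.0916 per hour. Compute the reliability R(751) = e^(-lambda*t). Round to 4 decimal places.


lambda = 0.0916
t = 751
lambda * t = 68.7916
R(t) = e^(-68.7916)
R(t) = 0.0

0.0


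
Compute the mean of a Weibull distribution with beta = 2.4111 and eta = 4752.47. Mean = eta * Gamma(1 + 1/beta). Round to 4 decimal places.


beta = 2.4111, eta = 4752.47
1/beta = 0.4147
1 + 1/beta = 1.4147
Gamma(1.4147) = 0.8866
Mean = 4752.47 * 0.8866
Mean = 4213.3465

4213.3465


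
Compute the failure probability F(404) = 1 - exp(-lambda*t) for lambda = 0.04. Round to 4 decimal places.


lambda = 0.04, t = 404
lambda * t = 16.16
exp(-16.16) = 0.0
F(t) = 1 - 0.0
F(t) = 1.0

1.0


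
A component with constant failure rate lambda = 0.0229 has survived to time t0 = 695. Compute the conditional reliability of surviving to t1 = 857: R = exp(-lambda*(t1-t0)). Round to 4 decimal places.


lambda = 0.0229
t0 = 695, t1 = 857
t1 - t0 = 162
lambda * (t1-t0) = 0.0229 * 162 = 3.7098
R = exp(-3.7098)
R = 0.0245

0.0245


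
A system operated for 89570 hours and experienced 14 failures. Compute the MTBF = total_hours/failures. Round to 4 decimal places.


total_hours = 89570
failures = 14
MTBF = 89570 / 14
MTBF = 6397.8571

6397.8571


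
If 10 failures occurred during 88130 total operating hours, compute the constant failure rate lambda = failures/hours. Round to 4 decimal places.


failures = 10
total_hours = 88130
lambda = 10 / 88130
lambda = 0.0001

0.0001


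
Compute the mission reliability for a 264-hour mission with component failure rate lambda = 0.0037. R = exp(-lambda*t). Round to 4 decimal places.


lambda = 0.0037
mission_time = 264
lambda * t = 0.0037 * 264 = 0.9768
R = exp(-0.9768)
R = 0.3765

0.3765


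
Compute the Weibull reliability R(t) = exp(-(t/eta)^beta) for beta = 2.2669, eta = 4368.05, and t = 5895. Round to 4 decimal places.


beta = 2.2669, eta = 4368.05, t = 5895
t/eta = 5895 / 4368.05 = 1.3496
(t/eta)^beta = 1.3496^2.2669 = 1.9731
R(t) = exp(-1.9731)
R(t) = 0.139

0.139


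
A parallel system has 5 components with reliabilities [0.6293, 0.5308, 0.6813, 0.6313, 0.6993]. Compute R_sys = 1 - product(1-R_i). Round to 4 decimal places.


Components: [0.6293, 0.5308, 0.6813, 0.6313, 0.6993]
(1 - 0.6293) = 0.3707, running product = 0.3707
(1 - 0.5308) = 0.4692, running product = 0.1739
(1 - 0.6813) = 0.3187, running product = 0.0554
(1 - 0.6313) = 0.3687, running product = 0.0204
(1 - 0.6993) = 0.3007, running product = 0.0061
Product of (1-R_i) = 0.0061
R_sys = 1 - 0.0061 = 0.9939

0.9939


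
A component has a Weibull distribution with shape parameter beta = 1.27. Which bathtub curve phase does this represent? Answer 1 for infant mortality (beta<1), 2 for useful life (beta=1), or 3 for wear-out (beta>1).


beta = 1.27
Compare beta to 1:
beta < 1 => infant mortality (phase 1)
beta = 1 => useful life (phase 2)
beta > 1 => wear-out (phase 3)
Since beta = 1.27, this is wear-out (increasing failure rate)
Phase = 3

3


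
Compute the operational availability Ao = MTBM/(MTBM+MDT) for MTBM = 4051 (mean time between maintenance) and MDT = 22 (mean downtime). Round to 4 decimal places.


MTBM = 4051
MDT = 22
MTBM + MDT = 4073
Ao = 4051 / 4073
Ao = 0.9946

0.9946


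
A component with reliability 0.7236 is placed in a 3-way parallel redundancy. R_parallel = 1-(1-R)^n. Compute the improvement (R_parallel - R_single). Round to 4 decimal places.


R_single = 0.7236, n = 3
1 - R_single = 0.2764
(1 - R_single)^n = 0.2764^3 = 0.0211
R_parallel = 1 - 0.0211 = 0.9789
Improvement = 0.9789 - 0.7236
Improvement = 0.2553

0.2553


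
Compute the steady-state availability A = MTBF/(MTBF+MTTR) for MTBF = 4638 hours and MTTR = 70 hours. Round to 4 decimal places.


MTBF = 4638
MTTR = 70
MTBF + MTTR = 4708
A = 4638 / 4708
A = 0.9851

0.9851


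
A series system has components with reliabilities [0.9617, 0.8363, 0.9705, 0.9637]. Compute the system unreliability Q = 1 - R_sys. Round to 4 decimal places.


Components: [0.9617, 0.8363, 0.9705, 0.9637]
After component 1: product = 0.9617
After component 2: product = 0.8043
After component 3: product = 0.7805
After component 4: product = 0.7522
R_sys = 0.7522
Q = 1 - 0.7522 = 0.2478

0.2478


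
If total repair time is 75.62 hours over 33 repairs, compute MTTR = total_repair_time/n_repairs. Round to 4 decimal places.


total_repair_time = 75.62
n_repairs = 33
MTTR = 75.62 / 33
MTTR = 2.2915

2.2915


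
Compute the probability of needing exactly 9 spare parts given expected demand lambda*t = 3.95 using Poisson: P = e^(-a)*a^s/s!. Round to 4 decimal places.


a = 3.95, s = 9
e^(-a) = e^(-3.95) = 0.0193
a^s = 3.95^9 = 234085.1484
s! = 362880
P = 0.0193 * 234085.1484 / 362880
P = 0.0124

0.0124


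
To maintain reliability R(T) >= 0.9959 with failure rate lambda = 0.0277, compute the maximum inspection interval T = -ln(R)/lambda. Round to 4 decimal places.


R_target = 0.9959
lambda = 0.0277
-ln(0.9959) = 0.0041
T = 0.0041 / 0.0277
T = 0.1483

0.1483


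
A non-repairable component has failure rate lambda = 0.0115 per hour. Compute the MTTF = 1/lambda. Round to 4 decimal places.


lambda = 0.0115
MTTF = 1 / 0.0115
MTTF = 86.9565

86.9565


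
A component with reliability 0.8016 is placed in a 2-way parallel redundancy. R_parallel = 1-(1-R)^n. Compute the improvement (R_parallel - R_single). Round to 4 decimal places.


R_single = 0.8016, n = 2
1 - R_single = 0.1984
(1 - R_single)^n = 0.1984^2 = 0.0394
R_parallel = 1 - 0.0394 = 0.9606
Improvement = 0.9606 - 0.8016
Improvement = 0.159

0.159


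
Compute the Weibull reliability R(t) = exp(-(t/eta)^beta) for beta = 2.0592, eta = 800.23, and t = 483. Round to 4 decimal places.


beta = 2.0592, eta = 800.23, t = 483
t/eta = 483 / 800.23 = 0.6036
(t/eta)^beta = 0.6036^2.0592 = 0.3536
R(t) = exp(-0.3536)
R(t) = 0.7022

0.7022


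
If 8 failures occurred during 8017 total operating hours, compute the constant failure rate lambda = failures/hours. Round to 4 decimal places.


failures = 8
total_hours = 8017
lambda = 8 / 8017
lambda = 0.001

0.001


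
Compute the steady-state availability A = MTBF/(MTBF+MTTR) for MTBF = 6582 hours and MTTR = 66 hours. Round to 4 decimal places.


MTBF = 6582
MTTR = 66
MTBF + MTTR = 6648
A = 6582 / 6648
A = 0.9901

0.9901


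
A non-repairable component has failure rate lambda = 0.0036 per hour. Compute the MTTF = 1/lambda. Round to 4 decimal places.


lambda = 0.0036
MTTF = 1 / 0.0036
MTTF = 277.7778

277.7778


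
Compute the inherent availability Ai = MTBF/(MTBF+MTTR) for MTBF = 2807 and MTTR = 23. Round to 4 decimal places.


MTBF = 2807
MTTR = 23
MTBF + MTTR = 2830
Ai = 2807 / 2830
Ai = 0.9919

0.9919


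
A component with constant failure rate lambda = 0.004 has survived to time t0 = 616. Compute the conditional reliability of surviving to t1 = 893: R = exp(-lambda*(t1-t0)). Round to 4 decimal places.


lambda = 0.004
t0 = 616, t1 = 893
t1 - t0 = 277
lambda * (t1-t0) = 0.004 * 277 = 1.108
R = exp(-1.108)
R = 0.3302

0.3302


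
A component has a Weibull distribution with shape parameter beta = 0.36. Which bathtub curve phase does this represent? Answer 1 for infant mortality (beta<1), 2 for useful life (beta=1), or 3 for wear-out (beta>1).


beta = 0.36
Compare beta to 1:
beta < 1 => infant mortality (phase 1)
beta = 1 => useful life (phase 2)
beta > 1 => wear-out (phase 3)
Since beta = 0.36, this is infant mortality (decreasing failure rate)
Phase = 1

1


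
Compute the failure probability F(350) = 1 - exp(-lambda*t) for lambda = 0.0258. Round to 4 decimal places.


lambda = 0.0258, t = 350
lambda * t = 9.03
exp(-9.03) = 0.0001
F(t) = 1 - 0.0001
F(t) = 0.9999

0.9999


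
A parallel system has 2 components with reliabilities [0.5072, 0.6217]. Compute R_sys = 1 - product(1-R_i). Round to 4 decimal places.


Components: [0.5072, 0.6217]
(1 - 0.5072) = 0.4928, running product = 0.4928
(1 - 0.6217) = 0.3783, running product = 0.1864
Product of (1-R_i) = 0.1864
R_sys = 1 - 0.1864 = 0.8136

0.8136


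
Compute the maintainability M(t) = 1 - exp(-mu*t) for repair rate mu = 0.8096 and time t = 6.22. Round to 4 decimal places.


mu = 0.8096, t = 6.22
mu * t = 0.8096 * 6.22 = 5.0357
exp(-5.0357) = 0.0065
M(t) = 1 - 0.0065
M(t) = 0.9935

0.9935


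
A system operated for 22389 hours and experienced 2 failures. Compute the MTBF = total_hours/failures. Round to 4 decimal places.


total_hours = 22389
failures = 2
MTBF = 22389 / 2
MTBF = 11194.5

11194.5


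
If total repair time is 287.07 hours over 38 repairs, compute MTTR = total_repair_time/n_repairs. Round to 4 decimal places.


total_repair_time = 287.07
n_repairs = 38
MTTR = 287.07 / 38
MTTR = 7.5545

7.5545


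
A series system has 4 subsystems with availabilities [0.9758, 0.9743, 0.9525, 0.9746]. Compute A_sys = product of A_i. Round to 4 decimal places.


Subsystems: [0.9758, 0.9743, 0.9525, 0.9746]
After subsystem 1 (A=0.9758): product = 0.9758
After subsystem 2 (A=0.9743): product = 0.9507
After subsystem 3 (A=0.9525): product = 0.9056
After subsystem 4 (A=0.9746): product = 0.8826
A_sys = 0.8826

0.8826


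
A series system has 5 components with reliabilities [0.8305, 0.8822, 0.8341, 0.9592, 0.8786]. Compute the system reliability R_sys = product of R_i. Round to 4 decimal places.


Components: [0.8305, 0.8822, 0.8341, 0.9592, 0.8786]
After component 1 (R=0.8305): product = 0.8305
After component 2 (R=0.8822): product = 0.7327
After component 3 (R=0.8341): product = 0.6111
After component 4 (R=0.9592): product = 0.5862
After component 5 (R=0.8786): product = 0.515
R_sys = 0.515

0.515


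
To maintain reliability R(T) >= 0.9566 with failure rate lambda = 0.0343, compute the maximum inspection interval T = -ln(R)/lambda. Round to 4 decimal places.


R_target = 0.9566
lambda = 0.0343
-ln(0.9566) = 0.0444
T = 0.0444 / 0.0343
T = 1.2936

1.2936


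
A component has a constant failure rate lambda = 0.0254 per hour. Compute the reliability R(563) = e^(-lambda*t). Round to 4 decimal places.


lambda = 0.0254
t = 563
lambda * t = 14.3002
R(t) = e^(-14.3002)
R(t) = 0.0

0.0


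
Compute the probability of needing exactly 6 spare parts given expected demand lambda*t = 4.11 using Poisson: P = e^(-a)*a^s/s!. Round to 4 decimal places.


a = 4.11, s = 6
e^(-a) = e^(-4.11) = 0.0164
a^s = 4.11^6 = 4820.0432
s! = 720
P = 0.0164 * 4820.0432 / 720
P = 0.1098

0.1098


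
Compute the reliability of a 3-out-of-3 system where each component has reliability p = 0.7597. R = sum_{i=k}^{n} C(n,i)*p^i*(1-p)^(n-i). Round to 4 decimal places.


k = 3, n = 3, p = 0.7597
i=3: C(3,3)=1 * 0.7597^3 * 0.2403^0 = 0.4385
R = sum of terms = 0.4385

0.4385
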